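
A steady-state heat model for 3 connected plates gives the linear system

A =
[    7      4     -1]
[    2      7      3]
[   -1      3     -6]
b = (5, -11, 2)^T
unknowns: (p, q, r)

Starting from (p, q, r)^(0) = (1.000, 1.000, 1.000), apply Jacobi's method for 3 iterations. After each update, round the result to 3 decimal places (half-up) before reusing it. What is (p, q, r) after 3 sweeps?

(1.441, -1.496, -1.497)

Iteration 1:
  p = (5 - (4)·1.000 - (-1)·1.000) / (7) = 0.286
  q = (-11 - (2)·1.000 - (3)·1.000) / (7) = -2.286
  r = (2 - (-1)·1.000 - (3)·1.000) / (-6) = 0.000
Iteration 2:
  p = (5 - (4)·-2.286 - (-1)·0.000) / (7) = 2.021
  q = (-11 - (2)·0.286 - (3)·0.000) / (7) = -1.653
  r = (2 - (-1)·0.286 - (3)·-2.286) / (-6) = -1.524
Iteration 3:
  p = (5 - (4)·-1.653 - (-1)·-1.524) / (7) = 1.441
  q = (-11 - (2)·2.021 - (3)·-1.524) / (7) = -1.496
  r = (2 - (-1)·2.021 - (3)·-1.653) / (-6) = -1.497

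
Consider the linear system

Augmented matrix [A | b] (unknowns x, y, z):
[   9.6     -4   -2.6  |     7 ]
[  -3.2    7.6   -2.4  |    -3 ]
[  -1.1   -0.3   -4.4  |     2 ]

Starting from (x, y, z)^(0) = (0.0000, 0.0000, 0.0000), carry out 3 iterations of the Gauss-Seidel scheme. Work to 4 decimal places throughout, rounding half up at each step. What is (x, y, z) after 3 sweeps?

Iteration 1:
  x = (7 - (-4)·0.0000 - (-2.6)·0.0000) / (9.6) = 0.7292
  y = (-3 - (-3.2)·0.7292 - (-2.4)·0.0000) / (7.6) = -0.0877
  z = (2 - (-1.1)·0.7292 - (-0.3)·-0.0877) / (-4.4) = -0.6309
Iteration 2:
  x = (7 - (-4)·-0.0877 - (-2.6)·-0.6309) / (9.6) = 0.5218
  y = (-3 - (-3.2)·0.5218 - (-2.4)·-0.6309) / (7.6) = -0.3743
  z = (2 - (-1.1)·0.5218 - (-0.3)·-0.3743) / (-4.4) = -0.5595
Iteration 3:
  x = (7 - (-4)·-0.3743 - (-2.6)·-0.5595) / (9.6) = 0.4217
  y = (-3 - (-3.2)·0.4217 - (-2.4)·-0.5595) / (7.6) = -0.3939
  z = (2 - (-1.1)·0.4217 - (-0.3)·-0.3939) / (-4.4) = -0.5331

(0.4217, -0.3939, -0.5331)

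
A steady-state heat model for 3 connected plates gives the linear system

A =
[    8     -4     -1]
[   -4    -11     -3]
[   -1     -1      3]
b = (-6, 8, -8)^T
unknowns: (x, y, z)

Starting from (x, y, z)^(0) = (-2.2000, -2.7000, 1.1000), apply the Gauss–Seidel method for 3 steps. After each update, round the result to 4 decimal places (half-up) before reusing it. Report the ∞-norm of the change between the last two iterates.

Iteration 1:
  x = (-6 - (-4)·-2.7000 - (-1)·1.1000) / (8) = -1.9625
  y = (8 - (-4)·-1.9625 - (-3)·1.1000) / (-11) = -0.3136
  z = (-8 - (-1)·-1.9625 - (-1)·-0.3136) / (3) = -3.4254
Iteration 2:
  x = (-6 - (-4)·-0.3136 - (-1)·-3.4254) / (8) = -1.3350
  y = (8 - (-4)·-1.3350 - (-3)·-3.4254) / (-11) = 0.6924
  z = (-8 - (-1)·-1.3350 - (-1)·0.6924) / (3) = -2.8809
Iteration 3:
  x = (-6 - (-4)·0.6924 - (-1)·-2.8809) / (8) = -0.7639
  y = (8 - (-4)·-0.7639 - (-3)·-2.8809) / (-11) = 0.3362
  z = (-8 - (-1)·-0.7639 - (-1)·0.3362) / (3) = -2.8092
Change: (0.5711, -0.3562, 0.0717) → max |·| = 0.5711

0.5711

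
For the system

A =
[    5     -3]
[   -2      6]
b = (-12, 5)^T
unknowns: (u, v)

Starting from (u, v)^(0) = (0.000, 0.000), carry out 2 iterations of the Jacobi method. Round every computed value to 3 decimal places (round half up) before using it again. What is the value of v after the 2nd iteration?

Iteration 1:
  u = (-12 - (-3)·0.000) / (5) = -2.400
  v = (5 - (-2)·0.000) / (6) = 0.833
Iteration 2:
  u = (-12 - (-3)·0.833) / (5) = -1.900
  v = (5 - (-2)·-2.400) / (6) = 0.033

0.033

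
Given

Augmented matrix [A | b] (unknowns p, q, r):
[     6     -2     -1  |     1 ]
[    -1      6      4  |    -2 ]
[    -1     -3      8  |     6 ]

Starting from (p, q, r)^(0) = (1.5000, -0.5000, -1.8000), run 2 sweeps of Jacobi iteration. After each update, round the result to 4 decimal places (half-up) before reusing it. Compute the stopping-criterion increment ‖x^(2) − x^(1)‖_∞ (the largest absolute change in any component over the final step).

Iteration 1:
  p = (1 - (-2)·-0.5000 - (-1)·-1.8000) / (6) = -0.3000
  q = (-2 - (-1)·1.5000 - (4)·-1.8000) / (6) = 1.1167
  r = (6 - (-1)·1.5000 - (-3)·-0.5000) / (8) = 0.7500
Iteration 2:
  p = (1 - (-2)·1.1167 - (-1)·0.7500) / (6) = 0.6639
  q = (-2 - (-1)·-0.3000 - (4)·0.7500) / (6) = -0.8833
  r = (6 - (-1)·-0.3000 - (-3)·1.1167) / (8) = 1.1313
Change: (0.9639, -2.0000, 0.3813) → max |·| = 2.0000

2.0000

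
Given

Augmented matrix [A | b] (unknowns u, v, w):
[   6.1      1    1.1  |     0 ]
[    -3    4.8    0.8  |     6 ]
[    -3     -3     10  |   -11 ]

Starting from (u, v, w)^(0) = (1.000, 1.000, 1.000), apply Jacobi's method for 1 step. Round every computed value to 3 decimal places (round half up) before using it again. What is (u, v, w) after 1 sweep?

Iteration 1:
  u = (0 - (1)·1.000 - (1.1)·1.000) / (6.1) = -0.344
  v = (6 - (-3)·1.000 - (0.8)·1.000) / (4.8) = 1.708
  w = (-11 - (-3)·1.000 - (-3)·1.000) / (10) = -0.500

(-0.344, 1.708, -0.500)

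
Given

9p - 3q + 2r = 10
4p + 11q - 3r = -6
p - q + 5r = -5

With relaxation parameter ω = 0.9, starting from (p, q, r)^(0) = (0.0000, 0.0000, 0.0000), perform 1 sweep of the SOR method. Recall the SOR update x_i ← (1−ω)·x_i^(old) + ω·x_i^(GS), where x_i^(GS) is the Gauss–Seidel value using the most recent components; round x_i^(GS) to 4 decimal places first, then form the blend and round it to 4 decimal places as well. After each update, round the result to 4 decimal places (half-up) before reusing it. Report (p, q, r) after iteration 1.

Iteration 1:
  p: GS value = (10 - (-3)·0.0000 - (2)·0.0000) / (9) = 1.1111;  p ← (1−ω)·0.0000 + ω·1.1111 = 1.0000
  q: GS value = (-6 - (4)·1.0000 - (-3)·0.0000) / (11) = -0.9091;  q ← (1−ω)·0.0000 + ω·-0.9091 = -0.8182
  r: GS value = (-5 - (1)·1.0000 - (-1)·-0.8182) / (5) = -1.3636;  r ← (1−ω)·0.0000 + ω·-1.3636 = -1.2272

(1.0000, -0.8182, -1.2272)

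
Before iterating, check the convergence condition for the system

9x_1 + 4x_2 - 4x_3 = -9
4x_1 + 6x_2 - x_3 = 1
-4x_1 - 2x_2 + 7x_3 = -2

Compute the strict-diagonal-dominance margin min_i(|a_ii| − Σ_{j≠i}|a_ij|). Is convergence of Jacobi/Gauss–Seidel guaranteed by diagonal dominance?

row 1: |9| − (4+4) = 1
row 2: |6| − (4+1) = 1
row 3: |7| − (4+2) = 1
minimum over rows = 1 → strictly diagonally dominant (convergence guaranteed)

1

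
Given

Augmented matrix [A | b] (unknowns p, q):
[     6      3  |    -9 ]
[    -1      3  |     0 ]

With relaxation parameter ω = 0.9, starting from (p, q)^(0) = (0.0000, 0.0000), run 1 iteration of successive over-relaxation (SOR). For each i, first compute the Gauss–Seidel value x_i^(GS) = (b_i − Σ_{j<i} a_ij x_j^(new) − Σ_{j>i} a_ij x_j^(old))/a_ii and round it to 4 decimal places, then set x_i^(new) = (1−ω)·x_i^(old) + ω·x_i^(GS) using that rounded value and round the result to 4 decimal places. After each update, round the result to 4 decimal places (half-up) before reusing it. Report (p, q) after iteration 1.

Iteration 1:
  p: GS value = (-9 - (3)·0.0000) / (6) = -1.5000;  p ← (1−ω)·0.0000 + ω·-1.5000 = -1.3500
  q: GS value = (0 - (-1)·-1.3500) / (3) = -0.4500;  q ← (1−ω)·0.0000 + ω·-0.4500 = -0.4050

(-1.3500, -0.4050)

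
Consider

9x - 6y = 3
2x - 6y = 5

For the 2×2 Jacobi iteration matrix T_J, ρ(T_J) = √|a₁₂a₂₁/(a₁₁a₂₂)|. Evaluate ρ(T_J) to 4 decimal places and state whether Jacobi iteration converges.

0.4714

a₁₂a₂₁/(a₁₁a₂₂) = (-6)·(2) / ((9)·(-6)) = 0.222222
ρ = √|0.222222| = √0.222222 = 0.4714
ρ < 1, so Jacobi converges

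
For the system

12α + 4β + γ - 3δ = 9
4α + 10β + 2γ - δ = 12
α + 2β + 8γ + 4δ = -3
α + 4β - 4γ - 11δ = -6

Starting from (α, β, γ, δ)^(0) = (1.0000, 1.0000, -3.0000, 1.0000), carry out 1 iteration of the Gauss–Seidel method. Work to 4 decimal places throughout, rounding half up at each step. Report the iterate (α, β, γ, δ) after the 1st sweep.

(0.9167, 1.5333, -1.3729, 1.6856)

Iteration 1:
  α = (9 - (4)·1.0000 - (1)·-3.0000 - (-3)·1.0000) / (12) = 0.9167
  β = (12 - (4)·0.9167 - (2)·-3.0000 - (-1)·1.0000) / (10) = 1.5333
  γ = (-3 - (1)·0.9167 - (2)·1.5333 - (4)·1.0000) / (8) = -1.3729
  δ = (-6 - (1)·0.9167 - (4)·1.5333 - (-4)·-1.3729) / (-11) = 1.6856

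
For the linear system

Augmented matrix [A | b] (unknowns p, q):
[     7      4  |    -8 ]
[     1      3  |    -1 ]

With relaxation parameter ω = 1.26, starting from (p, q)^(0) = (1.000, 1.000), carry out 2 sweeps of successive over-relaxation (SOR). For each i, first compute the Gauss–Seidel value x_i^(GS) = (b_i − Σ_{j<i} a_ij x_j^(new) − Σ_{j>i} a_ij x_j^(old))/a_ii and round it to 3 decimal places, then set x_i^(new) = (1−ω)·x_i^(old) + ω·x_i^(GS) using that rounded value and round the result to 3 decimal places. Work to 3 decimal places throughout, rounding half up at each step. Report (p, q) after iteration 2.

(-1.053, -0.065)

Iteration 1:
  p: GS value = (-8 - (4)·1.000) / (7) = -1.714;  p ← (1−ω)·1.000 + ω·-1.714 = -2.420
  q: GS value = (-1 - (1)·-2.420) / (3) = 0.473;  q ← (1−ω)·1.000 + ω·0.473 = 0.336
Iteration 2:
  p: GS value = (-8 - (4)·0.336) / (7) = -1.335;  p ← (1−ω)·-2.420 + ω·-1.335 = -1.053
  q: GS value = (-1 - (1)·-1.053) / (3) = 0.018;  q ← (1−ω)·0.336 + ω·0.018 = -0.065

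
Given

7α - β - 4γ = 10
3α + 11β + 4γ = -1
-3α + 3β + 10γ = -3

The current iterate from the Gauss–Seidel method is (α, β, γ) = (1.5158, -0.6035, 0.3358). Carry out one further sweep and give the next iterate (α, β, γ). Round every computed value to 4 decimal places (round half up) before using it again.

(1.5342, -0.6314, 0.3497)

One sweep:
  α = (10 - (-1)·-0.6035 - (-4)·0.3358) / (7) = 1.5342
  β = (-1 - (3)·1.5342 - (4)·0.3358) / (11) = -0.6314
  γ = (-3 - (-3)·1.5342 - (3)·-0.6314) / (10) = 0.3497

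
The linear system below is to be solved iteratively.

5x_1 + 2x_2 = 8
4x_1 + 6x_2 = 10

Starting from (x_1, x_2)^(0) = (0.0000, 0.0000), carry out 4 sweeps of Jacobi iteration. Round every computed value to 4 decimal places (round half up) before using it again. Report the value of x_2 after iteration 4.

Iteration 1:
  x_1 = (8 - (2)·0.0000) / (5) = 1.6000
  x_2 = (10 - (4)·0.0000) / (6) = 1.6667
Iteration 2:
  x_1 = (8 - (2)·1.6667) / (5) = 0.9333
  x_2 = (10 - (4)·1.6000) / (6) = 0.6000
Iteration 3:
  x_1 = (8 - (2)·0.6000) / (5) = 1.3600
  x_2 = (10 - (4)·0.9333) / (6) = 1.0445
Iteration 4:
  x_1 = (8 - (2)·1.0445) / (5) = 1.1822
  x_2 = (10 - (4)·1.3600) / (6) = 0.7600

0.7600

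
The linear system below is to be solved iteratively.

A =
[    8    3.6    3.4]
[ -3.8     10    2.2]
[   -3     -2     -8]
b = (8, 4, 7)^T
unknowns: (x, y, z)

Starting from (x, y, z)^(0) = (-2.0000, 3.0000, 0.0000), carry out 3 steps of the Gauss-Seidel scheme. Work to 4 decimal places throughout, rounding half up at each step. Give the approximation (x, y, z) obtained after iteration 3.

(1.2083, 1.2101, -1.6306)

Iteration 1:
  x = (8 - (3.6)·3.0000 - (3.4)·0.0000) / (8) = -0.3500
  y = (4 - (-3.8)·-0.3500 - (2.2)·0.0000) / (10) = 0.2670
  z = (7 - (-3)·-0.3500 - (-2)·0.2670) / (-8) = -0.8105
Iteration 2:
  x = (8 - (3.6)·0.2670 - (3.4)·-0.8105) / (8) = 1.2243
  y = (4 - (-3.8)·1.2243 - (2.2)·-0.8105) / (10) = 1.0435
  z = (7 - (-3)·1.2243 - (-2)·1.0435) / (-8) = -1.5950
Iteration 3:
  x = (8 - (3.6)·1.0435 - (3.4)·-1.5950) / (8) = 1.2083
  y = (4 - (-3.8)·1.2083 - (2.2)·-1.5950) / (10) = 1.2101
  z = (7 - (-3)·1.2083 - (-2)·1.2101) / (-8) = -1.6306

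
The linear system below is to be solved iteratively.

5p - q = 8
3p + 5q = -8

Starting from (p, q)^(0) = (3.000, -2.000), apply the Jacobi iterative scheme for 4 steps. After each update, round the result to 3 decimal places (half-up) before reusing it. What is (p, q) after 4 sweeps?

(1.170, -2.282)

Iteration 1:
  p = (8 - (-1)·-2.000) / (5) = 1.200
  q = (-8 - (3)·3.000) / (5) = -3.400
Iteration 2:
  p = (8 - (-1)·-3.400) / (5) = 0.920
  q = (-8 - (3)·1.200) / (5) = -2.320
Iteration 3:
  p = (8 - (-1)·-2.320) / (5) = 1.136
  q = (-8 - (3)·0.920) / (5) = -2.152
Iteration 4:
  p = (8 - (-1)·-2.152) / (5) = 1.170
  q = (-8 - (3)·1.136) / (5) = -2.282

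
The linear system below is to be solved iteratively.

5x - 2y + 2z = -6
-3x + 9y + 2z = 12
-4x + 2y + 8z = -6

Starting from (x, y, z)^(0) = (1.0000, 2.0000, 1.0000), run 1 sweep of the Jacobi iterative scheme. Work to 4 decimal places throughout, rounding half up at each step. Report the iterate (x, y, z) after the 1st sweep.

(-0.8000, 1.4444, -0.7500)

Iteration 1:
  x = (-6 - (-2)·2.0000 - (2)·1.0000) / (5) = -0.8000
  y = (12 - (-3)·1.0000 - (2)·1.0000) / (9) = 1.4444
  z = (-6 - (-4)·1.0000 - (2)·2.0000) / (8) = -0.7500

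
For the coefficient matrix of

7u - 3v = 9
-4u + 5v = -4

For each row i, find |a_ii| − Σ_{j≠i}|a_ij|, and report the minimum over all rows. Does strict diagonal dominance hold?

row 1: |7| − (3) = 4
row 2: |5| − (4) = 1
minimum over rows = 1 → strictly diagonally dominant (convergence guaranteed)

1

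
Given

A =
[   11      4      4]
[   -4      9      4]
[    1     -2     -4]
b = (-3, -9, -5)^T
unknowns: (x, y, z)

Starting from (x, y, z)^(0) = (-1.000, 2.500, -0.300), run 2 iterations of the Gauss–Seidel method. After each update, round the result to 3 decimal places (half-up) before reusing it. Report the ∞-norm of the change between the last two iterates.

Iteration 1:
  x = (-3 - (4)·2.500 - (4)·-0.300) / (11) = -1.073
  y = (-9 - (-4)·-1.073 - (4)·-0.300) / (9) = -1.344
  z = (-5 - (1)·-1.073 - (-2)·-1.344) / (-4) = 1.654
Iteration 2:
  x = (-3 - (4)·-1.344 - (4)·1.654) / (11) = -0.385
  y = (-9 - (-4)·-0.385 - (4)·1.654) / (9) = -1.906
  z = (-5 - (1)·-0.385 - (-2)·-1.906) / (-4) = 2.107
Change: (0.688, -0.562, 0.453) → max |·| = 0.688

0.688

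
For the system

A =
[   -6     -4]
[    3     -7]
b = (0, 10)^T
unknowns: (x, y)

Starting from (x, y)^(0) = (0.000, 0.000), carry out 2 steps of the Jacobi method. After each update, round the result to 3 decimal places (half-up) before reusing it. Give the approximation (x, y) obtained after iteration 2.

Iteration 1:
  x = (0 - (-4)·0.000) / (-6) = 0.000
  y = (10 - (3)·0.000) / (-7) = -1.429
Iteration 2:
  x = (0 - (-4)·-1.429) / (-6) = 0.953
  y = (10 - (3)·0.000) / (-7) = -1.429

(0.953, -1.429)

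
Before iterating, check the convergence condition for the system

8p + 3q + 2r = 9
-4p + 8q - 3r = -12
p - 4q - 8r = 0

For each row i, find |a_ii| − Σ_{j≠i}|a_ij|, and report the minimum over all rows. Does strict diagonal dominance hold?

row 1: |8| − (3+2) = 3
row 2: |8| − (4+3) = 1
row 3: |-8| − (1+4) = 3
minimum over rows = 1 → strictly diagonally dominant (convergence guaranteed)

1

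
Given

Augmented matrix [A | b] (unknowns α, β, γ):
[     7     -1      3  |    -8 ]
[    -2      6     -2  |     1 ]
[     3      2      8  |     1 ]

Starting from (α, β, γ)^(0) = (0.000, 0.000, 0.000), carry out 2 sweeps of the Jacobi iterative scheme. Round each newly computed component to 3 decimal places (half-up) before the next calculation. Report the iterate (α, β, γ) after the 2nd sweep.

Iteration 1:
  α = (-8 - (-1)·0.000 - (3)·0.000) / (7) = -1.143
  β = (1 - (-2)·0.000 - (-2)·0.000) / (6) = 0.167
  γ = (1 - (3)·0.000 - (2)·0.000) / (8) = 0.125
Iteration 2:
  α = (-8 - (-1)·0.167 - (3)·0.125) / (7) = -1.173
  β = (1 - (-2)·-1.143 - (-2)·0.125) / (6) = -0.173
  γ = (1 - (3)·-1.143 - (2)·0.167) / (8) = 0.512

(-1.173, -0.173, 0.512)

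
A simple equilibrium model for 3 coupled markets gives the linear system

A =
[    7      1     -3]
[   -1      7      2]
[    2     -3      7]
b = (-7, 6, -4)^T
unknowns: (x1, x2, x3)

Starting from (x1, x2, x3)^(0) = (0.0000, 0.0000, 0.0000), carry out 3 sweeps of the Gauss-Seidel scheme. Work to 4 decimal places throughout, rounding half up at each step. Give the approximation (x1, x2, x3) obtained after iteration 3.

(-1.0827, 0.6914, 0.0342)

Iteration 1:
  x1 = (-7 - (1)·0.0000 - (-3)·0.0000) / (7) = -1.0000
  x2 = (6 - (-1)·-1.0000 - (2)·0.0000) / (7) = 0.7143
  x3 = (-4 - (2)·-1.0000 - (-3)·0.7143) / (7) = 0.0204
Iteration 2:
  x1 = (-7 - (1)·0.7143 - (-3)·0.0204) / (7) = -1.0933
  x2 = (6 - (-1)·-1.0933 - (2)·0.0204) / (7) = 0.6951
  x3 = (-4 - (2)·-1.0933 - (-3)·0.6951) / (7) = 0.0388
Iteration 3:
  x1 = (-7 - (1)·0.6951 - (-3)·0.0388) / (7) = -1.0827
  x2 = (6 - (-1)·-1.0827 - (2)·0.0388) / (7) = 0.6914
  x3 = (-4 - (2)·-1.0827 - (-3)·0.6914) / (7) = 0.0342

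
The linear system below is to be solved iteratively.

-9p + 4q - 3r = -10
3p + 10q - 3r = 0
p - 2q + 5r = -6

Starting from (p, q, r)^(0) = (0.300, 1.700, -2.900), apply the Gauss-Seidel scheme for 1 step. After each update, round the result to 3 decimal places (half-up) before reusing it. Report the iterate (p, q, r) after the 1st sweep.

(2.833, -1.720, -2.455)

Iteration 1:
  p = (-10 - (4)·1.700 - (-3)·-2.900) / (-9) = 2.833
  q = (0 - (3)·2.833 - (-3)·-2.900) / (10) = -1.720
  r = (-6 - (1)·2.833 - (-2)·-1.720) / (5) = -2.455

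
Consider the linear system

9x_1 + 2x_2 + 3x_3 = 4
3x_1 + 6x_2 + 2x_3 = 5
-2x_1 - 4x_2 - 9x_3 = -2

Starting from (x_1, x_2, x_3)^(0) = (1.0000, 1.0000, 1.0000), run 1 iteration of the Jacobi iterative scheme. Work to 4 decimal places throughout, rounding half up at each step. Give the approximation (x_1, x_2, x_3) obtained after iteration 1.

Iteration 1:
  x_1 = (4 - (2)·1.0000 - (3)·1.0000) / (9) = -0.1111
  x_2 = (5 - (3)·1.0000 - (2)·1.0000) / (6) = 0.0000
  x_3 = (-2 - (-2)·1.0000 - (-4)·1.0000) / (-9) = -0.4444

(-0.1111, 0.0000, -0.4444)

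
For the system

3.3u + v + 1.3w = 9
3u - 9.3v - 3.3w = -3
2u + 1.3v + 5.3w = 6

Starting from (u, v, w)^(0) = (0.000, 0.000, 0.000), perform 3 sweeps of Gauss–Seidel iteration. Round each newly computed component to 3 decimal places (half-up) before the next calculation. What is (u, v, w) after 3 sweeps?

Iteration 1:
  u = (9 - (1)·0.000 - (1.3)·0.000) / (3.3) = 2.727
  v = (-3 - (3)·2.727 - (-3.3)·0.000) / (-9.3) = 1.202
  w = (6 - (2)·2.727 - (1.3)·1.202) / (5.3) = -0.192
Iteration 2:
  u = (9 - (1)·1.202 - (1.3)·-0.192) / (3.3) = 2.439
  v = (-3 - (3)·2.439 - (-3.3)·-0.192) / (-9.3) = 1.177
  w = (6 - (2)·2.439 - (1.3)·1.177) / (5.3) = -0.077
Iteration 3:
  u = (9 - (1)·1.177 - (1.3)·-0.077) / (3.3) = 2.401
  v = (-3 - (3)·2.401 - (-3.3)·-0.077) / (-9.3) = 1.124
  w = (6 - (2)·2.401 - (1.3)·1.124) / (5.3) = -0.050

(2.401, 1.124, -0.050)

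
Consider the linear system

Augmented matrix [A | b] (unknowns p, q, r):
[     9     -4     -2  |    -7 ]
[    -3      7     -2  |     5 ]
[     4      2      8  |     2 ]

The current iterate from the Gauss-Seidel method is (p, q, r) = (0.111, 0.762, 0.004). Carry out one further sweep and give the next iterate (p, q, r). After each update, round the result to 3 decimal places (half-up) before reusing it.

(-0.438, 0.528, 0.337)

One sweep:
  p = (-7 - (-4)·0.762 - (-2)·0.004) / (9) = -0.438
  q = (5 - (-3)·-0.438 - (-2)·0.004) / (7) = 0.528
  r = (2 - (4)·-0.438 - (2)·0.528) / (8) = 0.337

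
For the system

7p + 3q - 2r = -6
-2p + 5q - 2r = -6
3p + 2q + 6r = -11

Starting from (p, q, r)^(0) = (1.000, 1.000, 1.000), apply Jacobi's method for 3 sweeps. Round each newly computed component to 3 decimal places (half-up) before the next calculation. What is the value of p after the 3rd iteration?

-0.057

Iteration 1:
  p = (-6 - (3)·1.000 - (-2)·1.000) / (7) = -1.000
  q = (-6 - (-2)·1.000 - (-2)·1.000) / (5) = -0.400
  r = (-11 - (3)·1.000 - (2)·1.000) / (6) = -2.667
Iteration 2:
  p = (-6 - (3)·-0.400 - (-2)·-2.667) / (7) = -1.448
  q = (-6 - (-2)·-1.000 - (-2)·-2.667) / (5) = -2.667
  r = (-11 - (3)·-1.000 - (2)·-0.400) / (6) = -1.200
Iteration 3:
  p = (-6 - (3)·-2.667 - (-2)·-1.200) / (7) = -0.057
  q = (-6 - (-2)·-1.448 - (-2)·-1.200) / (5) = -2.259
  r = (-11 - (3)·-1.448 - (2)·-2.667) / (6) = -0.220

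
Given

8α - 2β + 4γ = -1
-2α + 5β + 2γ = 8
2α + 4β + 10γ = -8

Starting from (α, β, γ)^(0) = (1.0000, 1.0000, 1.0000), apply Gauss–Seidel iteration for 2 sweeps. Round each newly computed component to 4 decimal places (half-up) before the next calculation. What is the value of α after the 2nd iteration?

Iteration 1:
  α = (-1 - (-2)·1.0000 - (4)·1.0000) / (8) = -0.3750
  β = (8 - (-2)·-0.3750 - (2)·1.0000) / (5) = 1.0500
  γ = (-8 - (2)·-0.3750 - (4)·1.0500) / (10) = -1.1450
Iteration 2:
  α = (-1 - (-2)·1.0500 - (4)·-1.1450) / (8) = 0.7100
  β = (8 - (-2)·0.7100 - (2)·-1.1450) / (5) = 2.3420
  γ = (-8 - (2)·0.7100 - (4)·2.3420) / (10) = -1.8788

0.7100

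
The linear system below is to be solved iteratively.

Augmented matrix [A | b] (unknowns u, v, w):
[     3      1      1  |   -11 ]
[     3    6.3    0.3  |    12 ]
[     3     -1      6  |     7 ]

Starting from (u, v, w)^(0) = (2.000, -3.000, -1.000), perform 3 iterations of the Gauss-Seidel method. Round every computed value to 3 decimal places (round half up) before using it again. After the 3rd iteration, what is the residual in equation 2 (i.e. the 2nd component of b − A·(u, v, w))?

Iteration 1:
  u = (-11 - (1)·-3.000 - (1)·-1.000) / (3) = -2.333
  v = (12 - (3)·-2.333 - (0.3)·-1.000) / (6.3) = 3.063
  w = (7 - (3)·-2.333 - (-1)·3.063) / (6) = 2.844
Iteration 2:
  u = (-11 - (1)·3.063 - (1)·2.844) / (3) = -5.636
  v = (12 - (3)·-5.636 - (0.3)·2.844) / (6.3) = 4.453
  w = (7 - (3)·-5.636 - (-1)·4.453) / (6) = 4.727
Iteration 3:
  u = (-11 - (1)·4.453 - (1)·4.727) / (3) = -6.727
  v = (12 - (3)·-6.727 - (0.3)·4.727) / (6.3) = 4.883
  w = (7 - (3)·-6.727 - (-1)·4.883) / (6) = 5.344
Residual b − A·x = (-1.046, -0.185, 0.000)

-0.185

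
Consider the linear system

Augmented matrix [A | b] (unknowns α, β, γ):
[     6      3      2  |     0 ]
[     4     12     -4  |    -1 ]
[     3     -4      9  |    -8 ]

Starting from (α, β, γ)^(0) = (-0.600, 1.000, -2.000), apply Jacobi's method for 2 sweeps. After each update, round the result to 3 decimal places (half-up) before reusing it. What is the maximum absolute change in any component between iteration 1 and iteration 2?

0.945

Iteration 1:
  α = (0 - (3)·1.000 - (2)·-2.000) / (6) = 0.167
  β = (-1 - (4)·-0.600 - (-4)·-2.000) / (12) = -0.550
  γ = (-8 - (3)·-0.600 - (-4)·1.000) / (9) = -0.244
Iteration 2:
  α = (0 - (3)·-0.550 - (2)·-0.244) / (6) = 0.356
  β = (-1 - (4)·0.167 - (-4)·-0.244) / (12) = -0.220
  γ = (-8 - (3)·0.167 - (-4)·-0.550) / (9) = -1.189
Change: (0.189, 0.330, -0.945) → max |·| = 0.945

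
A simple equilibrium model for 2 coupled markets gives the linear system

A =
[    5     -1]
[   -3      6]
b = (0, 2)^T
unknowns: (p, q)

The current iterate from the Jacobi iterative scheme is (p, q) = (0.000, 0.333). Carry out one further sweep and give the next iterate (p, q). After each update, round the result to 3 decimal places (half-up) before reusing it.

One sweep:
  p = (0 - (-1)·0.333) / (5) = 0.067
  q = (2 - (-3)·0.000) / (6) = 0.333

(0.067, 0.333)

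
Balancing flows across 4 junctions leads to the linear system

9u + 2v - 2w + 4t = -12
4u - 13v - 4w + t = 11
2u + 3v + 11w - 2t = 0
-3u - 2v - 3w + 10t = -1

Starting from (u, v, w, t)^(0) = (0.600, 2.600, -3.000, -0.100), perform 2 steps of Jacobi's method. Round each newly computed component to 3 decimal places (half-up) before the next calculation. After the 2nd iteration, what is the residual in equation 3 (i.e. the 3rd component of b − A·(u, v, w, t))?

Iteration 1:
  u = (-12 - (2)·2.600 - (-2)·-3.000 - (4)·-0.100) / (9) = -2.533
  v = (11 - (4)·0.600 - (-4)·-3.000 - (1)·-0.100) / (-13) = 0.254
  w = (0 - (2)·0.600 - (3)·2.600 - (-2)·-0.100) / (11) = -0.836
  t = (-1 - (-3)·0.600 - (-2)·2.600 - (-3)·-3.000) / (10) = -0.300
Iteration 2:
  u = (-12 - (2)·0.254 - (-2)·-0.836 - (4)·-0.300) / (9) = -1.442
  v = (11 - (4)·-2.533 - (-4)·-0.836 - (1)·-0.300) / (-13) = -1.391
  w = (0 - (2)·-2.533 - (3)·0.254 - (-2)·-0.300) / (11) = 0.337
  t = (-1 - (-3)·-2.533 - (-2)·0.254 - (-3)·-0.836) / (10) = -1.060
Residual b − A·x = (8.674, 1.093, 1.230, 3.503)

1.230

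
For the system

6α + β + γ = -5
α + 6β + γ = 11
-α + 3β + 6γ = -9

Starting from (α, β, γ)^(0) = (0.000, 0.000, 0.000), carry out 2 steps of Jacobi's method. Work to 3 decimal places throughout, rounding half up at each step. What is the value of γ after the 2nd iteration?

Iteration 1:
  α = (-5 - (1)·0.000 - (1)·0.000) / (6) = -0.833
  β = (11 - (1)·0.000 - (1)·0.000) / (6) = 1.833
  γ = (-9 - (-1)·0.000 - (3)·0.000) / (6) = -1.500
Iteration 2:
  α = (-5 - (1)·1.833 - (1)·-1.500) / (6) = -0.889
  β = (11 - (1)·-0.833 - (1)·-1.500) / (6) = 2.222
  γ = (-9 - (-1)·-0.833 - (3)·1.833) / (6) = -2.555

-2.555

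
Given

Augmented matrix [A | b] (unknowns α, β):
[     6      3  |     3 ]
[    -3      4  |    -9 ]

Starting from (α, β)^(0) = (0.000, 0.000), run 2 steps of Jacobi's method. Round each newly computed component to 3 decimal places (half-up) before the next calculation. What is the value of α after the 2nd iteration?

1.625

Iteration 1:
  α = (3 - (3)·0.000) / (6) = 0.500
  β = (-9 - (-3)·0.000) / (4) = -2.250
Iteration 2:
  α = (3 - (3)·-2.250) / (6) = 1.625
  β = (-9 - (-3)·0.500) / (4) = -1.875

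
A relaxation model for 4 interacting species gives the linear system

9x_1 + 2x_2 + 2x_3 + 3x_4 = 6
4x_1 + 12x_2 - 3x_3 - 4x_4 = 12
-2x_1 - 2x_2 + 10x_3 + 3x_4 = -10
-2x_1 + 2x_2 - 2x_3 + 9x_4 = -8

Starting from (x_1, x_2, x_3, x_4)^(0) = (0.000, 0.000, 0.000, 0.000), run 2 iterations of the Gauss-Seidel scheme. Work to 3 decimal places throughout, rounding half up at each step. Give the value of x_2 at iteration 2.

Iteration 1:
  x_1 = (6 - (2)·0.000 - (2)·0.000 - (3)·0.000) / (9) = 0.667
  x_2 = (12 - (4)·0.667 - (-3)·0.000 - (-4)·0.000) / (12) = 0.778
  x_3 = (-10 - (-2)·0.667 - (-2)·0.778 - (3)·0.000) / (10) = -0.711
  x_4 = (-8 - (-2)·0.667 - (2)·0.778 - (-2)·-0.711) / (9) = -1.072
Iteration 2:
  x_1 = (6 - (2)·0.778 - (2)·-0.711 - (3)·-1.072) / (9) = 1.009
  x_2 = (12 - (4)·1.009 - (-3)·-0.711 - (-4)·-1.072) / (12) = 0.129
  x_3 = (-10 - (-2)·1.009 - (-2)·0.129 - (3)·-1.072) / (10) = -0.451
  x_4 = (-8 - (-2)·1.009 - (2)·0.129 - (-2)·-0.451) / (9) = -0.794

0.129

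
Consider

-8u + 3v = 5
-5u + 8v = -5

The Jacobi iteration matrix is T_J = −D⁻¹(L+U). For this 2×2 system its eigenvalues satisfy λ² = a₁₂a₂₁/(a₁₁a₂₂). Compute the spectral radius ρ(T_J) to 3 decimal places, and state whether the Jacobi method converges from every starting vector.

a₁₂a₂₁/(a₁₁a₂₂) = (3)·(-5) / ((-8)·(8)) = 0.234375
ρ = √|0.234375| = √0.234375 = 0.484
ρ < 1, so Jacobi converges

0.484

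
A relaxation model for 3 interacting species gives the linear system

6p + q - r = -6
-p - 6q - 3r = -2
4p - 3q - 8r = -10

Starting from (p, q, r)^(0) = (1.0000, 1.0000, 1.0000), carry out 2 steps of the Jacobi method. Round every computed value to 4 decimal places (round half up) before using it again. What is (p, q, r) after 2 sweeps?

(-0.7153, -0.1875, 0.8750)

Iteration 1:
  p = (-6 - (1)·1.0000 - (-1)·1.0000) / (6) = -1.0000
  q = (-2 - (-1)·1.0000 - (-3)·1.0000) / (-6) = -0.3333
  r = (-10 - (4)·1.0000 - (-3)·1.0000) / (-8) = 1.3750
Iteration 2:
  p = (-6 - (1)·-0.3333 - (-1)·1.3750) / (6) = -0.7153
  q = (-2 - (-1)·-1.0000 - (-3)·1.3750) / (-6) = -0.1875
  r = (-10 - (4)·-1.0000 - (-3)·-0.3333) / (-8) = 0.8750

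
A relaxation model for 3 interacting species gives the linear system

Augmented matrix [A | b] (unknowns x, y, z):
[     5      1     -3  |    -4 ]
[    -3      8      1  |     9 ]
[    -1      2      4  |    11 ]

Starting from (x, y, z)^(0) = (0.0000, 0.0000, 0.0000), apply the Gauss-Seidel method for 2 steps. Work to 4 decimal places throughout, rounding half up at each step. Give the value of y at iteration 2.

0.9769

Iteration 1:
  x = (-4 - (1)·0.0000 - (-3)·0.0000) / (5) = -0.8000
  y = (9 - (-3)·-0.8000 - (1)·0.0000) / (8) = 0.8250
  z = (11 - (-1)·-0.8000 - (2)·0.8250) / (4) = 2.1375
Iteration 2:
  x = (-4 - (1)·0.8250 - (-3)·2.1375) / (5) = 0.3175
  y = (9 - (-3)·0.3175 - (1)·2.1375) / (8) = 0.9769
  z = (11 - (-1)·0.3175 - (2)·0.9769) / (4) = 2.3409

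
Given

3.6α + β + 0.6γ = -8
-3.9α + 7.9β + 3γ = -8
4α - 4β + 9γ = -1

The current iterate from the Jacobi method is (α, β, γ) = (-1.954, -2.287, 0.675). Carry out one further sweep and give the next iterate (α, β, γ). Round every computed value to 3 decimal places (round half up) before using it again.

(-1.699, -2.234, -0.259)

One sweep:
  α = (-8 - (1)·-2.287 - (0.6)·0.675) / (3.6) = -1.699
  β = (-8 - (-3.9)·-1.954 - (3)·0.675) / (7.9) = -2.234
  γ = (-1 - (4)·-1.954 - (-4)·-2.287) / (9) = -0.259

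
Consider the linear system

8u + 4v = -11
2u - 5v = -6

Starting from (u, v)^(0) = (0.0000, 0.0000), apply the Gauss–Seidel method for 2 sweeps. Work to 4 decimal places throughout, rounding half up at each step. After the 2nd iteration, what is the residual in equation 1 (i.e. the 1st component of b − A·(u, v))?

Iteration 1:
  u = (-11 - (4)·0.0000) / (8) = -1.3750
  v = (-6 - (2)·-1.3750) / (-5) = 0.6500
Iteration 2:
  u = (-11 - (4)·0.6500) / (8) = -1.7000
  v = (-6 - (2)·-1.7000) / (-5) = 0.5200
Residual b − A·x = (0.5200, 0.0000)

0.5200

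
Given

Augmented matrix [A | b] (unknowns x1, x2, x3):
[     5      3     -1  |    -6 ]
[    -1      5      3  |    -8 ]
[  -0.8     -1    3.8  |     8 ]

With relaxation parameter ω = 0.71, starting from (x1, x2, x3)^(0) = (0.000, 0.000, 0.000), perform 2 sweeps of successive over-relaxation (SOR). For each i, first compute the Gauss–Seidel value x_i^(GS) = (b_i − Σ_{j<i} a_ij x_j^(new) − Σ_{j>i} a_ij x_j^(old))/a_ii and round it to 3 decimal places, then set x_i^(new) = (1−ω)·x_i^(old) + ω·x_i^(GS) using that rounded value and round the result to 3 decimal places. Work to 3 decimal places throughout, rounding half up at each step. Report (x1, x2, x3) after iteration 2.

(-0.403, -2.040, 1.382)

Iteration 1:
  x1: GS value = (-6 - (3)·0.000 - (-1)·0.000) / (5) = -1.200;  x1 ← (1−ω)·0.000 + ω·-1.200 = -0.852
  x2: GS value = (-8 - (-1)·-0.852 - (3)·0.000) / (5) = -1.770;  x2 ← (1−ω)·0.000 + ω·-1.770 = -1.257
  x3: GS value = (8 - (-0.8)·-0.852 - (-1)·-1.257) / (3.8) = 1.595;  x3 ← (1−ω)·0.000 + ω·1.595 = 1.132
Iteration 2:
  x1: GS value = (-6 - (3)·-1.257 - (-1)·1.132) / (5) = -0.219;  x1 ← (1−ω)·-0.852 + ω·-0.219 = -0.403
  x2: GS value = (-8 - (-1)·-0.403 - (3)·1.132) / (5) = -2.360;  x2 ← (1−ω)·-1.257 + ω·-2.360 = -2.040
  x3: GS value = (8 - (-0.8)·-0.403 - (-1)·-2.040) / (3.8) = 1.484;  x3 ← (1−ω)·1.132 + ω·1.484 = 1.382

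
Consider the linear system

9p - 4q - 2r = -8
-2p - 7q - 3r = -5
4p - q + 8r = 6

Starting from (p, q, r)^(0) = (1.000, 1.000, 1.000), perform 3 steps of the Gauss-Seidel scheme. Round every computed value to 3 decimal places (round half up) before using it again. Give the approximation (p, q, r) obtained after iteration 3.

(-0.437, 0.378, 1.016)

Iteration 1:
  p = (-8 - (-4)·1.000 - (-2)·1.000) / (9) = -0.222
  q = (-5 - (-2)·-0.222 - (-3)·1.000) / (-7) = 0.349
  r = (6 - (4)·-0.222 - (-1)·0.349) / (8) = 0.905
Iteration 2:
  p = (-8 - (-4)·0.349 - (-2)·0.905) / (9) = -0.533
  q = (-5 - (-2)·-0.533 - (-3)·0.905) / (-7) = 0.479
  r = (6 - (4)·-0.533 - (-1)·0.479) / (8) = 1.076
Iteration 3:
  p = (-8 - (-4)·0.479 - (-2)·1.076) / (9) = -0.437
  q = (-5 - (-2)·-0.437 - (-3)·1.076) / (-7) = 0.378
  r = (6 - (4)·-0.437 - (-1)·0.378) / (8) = 1.016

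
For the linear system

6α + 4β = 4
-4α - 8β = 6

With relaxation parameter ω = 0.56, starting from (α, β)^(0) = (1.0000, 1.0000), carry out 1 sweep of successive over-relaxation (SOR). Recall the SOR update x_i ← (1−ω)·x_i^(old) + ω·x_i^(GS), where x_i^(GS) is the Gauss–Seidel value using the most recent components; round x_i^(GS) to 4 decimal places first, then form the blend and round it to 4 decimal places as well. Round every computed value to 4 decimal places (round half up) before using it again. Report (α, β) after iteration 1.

Iteration 1:
  α: GS value = (4 - (4)·1.0000) / (6) = 0.0000;  α ← (1−ω)·1.0000 + ω·0.0000 = 0.4400
  β: GS value = (6 - (-4)·0.4400) / (-8) = -0.9700;  β ← (1−ω)·1.0000 + ω·-0.9700 = -0.1032

(0.4400, -0.1032)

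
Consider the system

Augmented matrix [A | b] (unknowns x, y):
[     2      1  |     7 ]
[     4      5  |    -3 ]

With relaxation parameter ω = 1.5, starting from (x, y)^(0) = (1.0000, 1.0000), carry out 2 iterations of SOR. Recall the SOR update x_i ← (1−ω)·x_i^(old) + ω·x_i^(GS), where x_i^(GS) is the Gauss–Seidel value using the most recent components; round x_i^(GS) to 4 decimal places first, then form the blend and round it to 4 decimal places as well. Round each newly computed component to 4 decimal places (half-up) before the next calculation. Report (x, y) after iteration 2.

Iteration 1:
  x: GS value = (7 - (1)·1.0000) / (2) = 3.0000;  x ← (1−ω)·1.0000 + ω·3.0000 = 4.0000
  y: GS value = (-3 - (4)·4.0000) / (5) = -3.8000;  y ← (1−ω)·1.0000 + ω·-3.8000 = -6.2000
Iteration 2:
  x: GS value = (7 - (1)·-6.2000) / (2) = 6.6000;  x ← (1−ω)·4.0000 + ω·6.6000 = 7.9000
  y: GS value = (-3 - (4)·7.9000) / (5) = -6.9200;  y ← (1−ω)·-6.2000 + ω·-6.9200 = -7.2800

(7.9000, -7.2800)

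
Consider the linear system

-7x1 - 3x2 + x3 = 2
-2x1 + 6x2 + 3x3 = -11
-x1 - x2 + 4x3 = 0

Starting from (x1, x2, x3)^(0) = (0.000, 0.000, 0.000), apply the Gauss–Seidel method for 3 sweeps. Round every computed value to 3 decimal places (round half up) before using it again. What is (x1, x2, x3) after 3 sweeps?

(0.282, -1.622, -0.335)

Iteration 1:
  x1 = (2 - (-3)·0.000 - (1)·0.000) / (-7) = -0.286
  x2 = (-11 - (-2)·-0.286 - (3)·0.000) / (6) = -1.929
  x3 = (0 - (-1)·-0.286 - (-1)·-1.929) / (4) = -0.554
Iteration 2:
  x1 = (2 - (-3)·-1.929 - (1)·-0.554) / (-7) = 0.462
  x2 = (-11 - (-2)·0.462 - (3)·-0.554) / (6) = -1.402
  x3 = (0 - (-1)·0.462 - (-1)·-1.402) / (4) = -0.235
Iteration 3:
  x1 = (2 - (-3)·-1.402 - (1)·-0.235) / (-7) = 0.282
  x2 = (-11 - (-2)·0.282 - (3)·-0.235) / (6) = -1.622
  x3 = (0 - (-1)·0.282 - (-1)·-1.622) / (4) = -0.335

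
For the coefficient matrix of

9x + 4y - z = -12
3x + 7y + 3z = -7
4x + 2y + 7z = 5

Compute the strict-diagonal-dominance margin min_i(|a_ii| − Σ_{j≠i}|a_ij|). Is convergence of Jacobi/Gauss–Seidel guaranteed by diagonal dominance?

1

row 1: |9| − (4+1) = 4
row 2: |7| − (3+3) = 1
row 3: |7| − (4+2) = 1
minimum over rows = 1 → strictly diagonally dominant (convergence guaranteed)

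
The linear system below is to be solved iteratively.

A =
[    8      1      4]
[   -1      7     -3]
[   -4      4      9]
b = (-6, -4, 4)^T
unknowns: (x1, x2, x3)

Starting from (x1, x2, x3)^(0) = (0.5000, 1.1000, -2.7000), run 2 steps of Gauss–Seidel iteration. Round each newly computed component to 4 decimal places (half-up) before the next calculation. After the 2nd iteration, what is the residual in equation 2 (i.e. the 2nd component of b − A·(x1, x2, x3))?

-4.2786

Iteration 1:
  x1 = (-6 - (1)·1.1000 - (4)·-2.7000) / (8) = 0.4625
  x2 = (-4 - (-1)·0.4625 - (-3)·-2.7000) / (7) = -1.6625
  x3 = (4 - (-4)·0.4625 - (4)·-1.6625) / (9) = 1.3889
Iteration 2:
  x1 = (-6 - (1)·-1.6625 - (4)·1.3889) / (8) = -1.2366
  x2 = (-4 - (-1)·-1.2366 - (-3)·1.3889) / (7) = -0.1528
  x3 = (4 - (-4)·-1.2366 - (4)·-0.1528) / (9) = -0.0372
Residual b − A·x = (4.1944, -4.2786, -0.0004)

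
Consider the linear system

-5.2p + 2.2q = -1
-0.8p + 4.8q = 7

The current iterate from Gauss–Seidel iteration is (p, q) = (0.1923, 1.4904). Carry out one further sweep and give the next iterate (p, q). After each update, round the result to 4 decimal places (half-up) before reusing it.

One sweep:
  p = (-1 - (2.2)·1.4904) / (-5.2) = 0.8229
  q = (7 - (-0.8)·0.8229) / (4.8) = 1.5955

(0.8229, 1.5955)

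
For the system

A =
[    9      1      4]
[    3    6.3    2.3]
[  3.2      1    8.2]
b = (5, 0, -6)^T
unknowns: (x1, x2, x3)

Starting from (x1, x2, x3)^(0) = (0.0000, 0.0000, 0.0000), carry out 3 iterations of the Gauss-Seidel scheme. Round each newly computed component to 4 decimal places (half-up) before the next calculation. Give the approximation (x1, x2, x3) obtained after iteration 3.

Iteration 1:
  x1 = (5 - (1)·0.0000 - (4)·0.0000) / (9) = 0.5556
  x2 = (0 - (3)·0.5556 - (2.3)·0.0000) / (6.3) = -0.2646
  x3 = (-6 - (3.2)·0.5556 - (1)·-0.2646) / (8.2) = -0.9163
Iteration 2:
  x1 = (5 - (1)·-0.2646 - (4)·-0.9163) / (9) = 0.9922
  x2 = (0 - (3)·0.9922 - (2.3)·-0.9163) / (6.3) = -0.1380
  x3 = (-6 - (3.2)·0.9922 - (1)·-0.1380) / (8.2) = -1.1021
Iteration 3:
  x1 = (5 - (1)·-0.1380 - (4)·-1.1021) / (9) = 1.0607
  x2 = (0 - (3)·1.0607 - (2.3)·-1.1021) / (6.3) = -0.1027
  x3 = (-6 - (3.2)·1.0607 - (1)·-0.1027) / (8.2) = -1.1331

(1.0607, -0.1027, -1.1331)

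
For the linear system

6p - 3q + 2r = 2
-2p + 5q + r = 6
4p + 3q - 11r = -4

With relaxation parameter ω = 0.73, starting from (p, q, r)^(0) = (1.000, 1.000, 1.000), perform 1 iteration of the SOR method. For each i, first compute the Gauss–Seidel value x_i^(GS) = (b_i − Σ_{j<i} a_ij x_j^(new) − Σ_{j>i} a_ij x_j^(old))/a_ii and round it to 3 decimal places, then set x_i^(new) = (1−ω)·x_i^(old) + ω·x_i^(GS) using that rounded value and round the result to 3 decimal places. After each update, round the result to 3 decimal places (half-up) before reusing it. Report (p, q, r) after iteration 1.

(0.635, 1.185, 0.940)

Iteration 1:
  p: GS value = (2 - (-3)·1.000 - (2)·1.000) / (6) = 0.500;  p ← (1−ω)·1.000 + ω·0.500 = 0.635
  q: GS value = (6 - (-2)·0.635 - (1)·1.000) / (5) = 1.254;  q ← (1−ω)·1.000 + ω·1.254 = 1.185
  r: GS value = (-4 - (4)·0.635 - (3)·1.185) / (-11) = 0.918;  r ← (1−ω)·1.000 + ω·0.918 = 0.940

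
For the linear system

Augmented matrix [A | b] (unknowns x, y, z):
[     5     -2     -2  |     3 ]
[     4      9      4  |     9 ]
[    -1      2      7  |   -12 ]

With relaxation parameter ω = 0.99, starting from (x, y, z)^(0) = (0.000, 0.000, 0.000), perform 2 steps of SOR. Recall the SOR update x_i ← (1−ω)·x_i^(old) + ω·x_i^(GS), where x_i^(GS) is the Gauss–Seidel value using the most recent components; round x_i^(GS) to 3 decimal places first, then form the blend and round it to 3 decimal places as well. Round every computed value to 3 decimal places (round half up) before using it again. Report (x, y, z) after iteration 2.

Iteration 1:
  x: GS value = (3 - (-2)·0.000 - (-2)·0.000) / (5) = 0.600;  x ← (1−ω)·0.000 + ω·0.600 = 0.594
  y: GS value = (9 - (4)·0.594 - (4)·0.000) / (9) = 0.736;  y ← (1−ω)·0.000 + ω·0.736 = 0.729
  z: GS value = (-12 - (-1)·0.594 - (2)·0.729) / (7) = -1.838;  z ← (1−ω)·0.000 + ω·-1.838 = -1.820
Iteration 2:
  x: GS value = (3 - (-2)·0.729 - (-2)·-1.820) / (5) = 0.164;  x ← (1−ω)·0.594 + ω·0.164 = 0.168
  y: GS value = (9 - (4)·0.168 - (4)·-1.820) / (9) = 1.734;  y ← (1−ω)·0.729 + ω·1.734 = 1.724
  z: GS value = (-12 - (-1)·0.168 - (2)·1.724) / (7) = -2.183;  z ← (1−ω)·-1.820 + ω·-2.183 = -2.179

(0.168, 1.724, -2.179)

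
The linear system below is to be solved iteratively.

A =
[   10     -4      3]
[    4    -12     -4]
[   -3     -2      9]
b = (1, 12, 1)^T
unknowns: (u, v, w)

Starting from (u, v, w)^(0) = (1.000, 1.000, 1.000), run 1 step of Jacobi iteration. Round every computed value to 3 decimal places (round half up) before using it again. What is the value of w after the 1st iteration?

Iteration 1:
  u = (1 - (-4)·1.000 - (3)·1.000) / (10) = 0.200
  v = (12 - (4)·1.000 - (-4)·1.000) / (-12) = -1.000
  w = (1 - (-3)·1.000 - (-2)·1.000) / (9) = 0.667

0.667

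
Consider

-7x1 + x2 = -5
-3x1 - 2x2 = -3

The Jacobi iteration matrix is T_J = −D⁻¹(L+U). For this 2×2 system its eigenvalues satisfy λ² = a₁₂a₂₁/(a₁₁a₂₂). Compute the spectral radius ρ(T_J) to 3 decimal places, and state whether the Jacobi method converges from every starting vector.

0.463

a₁₂a₂₁/(a₁₁a₂₂) = (1)·(-3) / ((-7)·(-2)) = -0.214286
ρ = √|-0.214286| = √0.214286 = 0.463
ρ < 1, so Jacobi converges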